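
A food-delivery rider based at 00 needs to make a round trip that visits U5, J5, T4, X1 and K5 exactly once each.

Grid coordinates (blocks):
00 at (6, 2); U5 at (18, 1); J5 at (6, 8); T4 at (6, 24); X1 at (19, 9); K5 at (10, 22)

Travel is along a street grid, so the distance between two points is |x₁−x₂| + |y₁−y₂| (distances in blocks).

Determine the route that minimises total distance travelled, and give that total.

00 → U5 → J5 → T4 → X1 → K5 → 00: 13+19+16+28+22+24 = 122
00 → U5 → J5 → T4 → K5 → X1 → 00: 13+19+16+6+22+20 = 96
00 → U5 → J5 → X1 → T4 → K5 → 00: 13+19+14+28+6+24 = 104
00 → U5 → J5 → X1 → K5 → T4 → 00: 13+19+14+22+6+22 = 96
00 → U5 → J5 → K5 → T4 → X1 → 00: 13+19+18+6+28+20 = 104
00 → U5 → J5 → K5 → X1 → T4 → 00: 13+19+18+22+28+22 = 122
00 → U5 → T4 → J5 → X1 → K5 → 00: 13+35+16+14+22+24 = 124
00 → U5 → T4 → J5 → K5 → X1 → 00: 13+35+16+18+22+20 = 124
00 → U5 → T4 → X1 → J5 → K5 → 00: 13+35+28+14+18+24 = 132
00 → U5 → T4 → X1 → K5 → J5 → 00: 13+35+28+22+18+6 = 122
00 → U5 → T4 → K5 → J5 → X1 → 00: 13+35+6+18+14+20 = 106
00 → U5 → T4 → K5 → X1 → J5 → 00: 13+35+6+22+14+6 = 96
00 → U5 → X1 → J5 → T4 → K5 → 00: 13+9+14+16+6+24 = 82
00 → U5 → X1 → J5 → K5 → T4 → 00: 13+9+14+18+6+22 = 82
… (46 more)
00 → U5 → X1 → K5 → T4 → J5 → 00: 13+9+22+6+16+6 = 72  ← best
The minimum is 72.
One optimal route: 00 → U5 → X1 → K5 → T4 → J5 → 00 (or its reverse).

Shortest round trip = 72 blocks.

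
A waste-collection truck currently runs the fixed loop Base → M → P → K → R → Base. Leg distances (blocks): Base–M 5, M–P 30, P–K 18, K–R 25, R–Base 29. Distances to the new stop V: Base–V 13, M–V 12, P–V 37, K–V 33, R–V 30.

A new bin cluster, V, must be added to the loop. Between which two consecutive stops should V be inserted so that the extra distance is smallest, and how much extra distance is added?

Adding 14 blocks by placing V on the R–Base leg.

Insertion cost between consecutive stops i–j is d(i,V) + d(V,j) − d(i,j):
  between Base and M: 13 + 12 − 5 = 20
  between M and P: 12 + 37 − 30 = 19
  between P and K: 37 + 33 − 18 = 52
  between K and R: 33 + 30 − 25 = 38
  between R and Base: 30 + 13 − 29 = 14
Cheapest insertion is between R and Base, adding 14.
New total = 107 + 14 = 121.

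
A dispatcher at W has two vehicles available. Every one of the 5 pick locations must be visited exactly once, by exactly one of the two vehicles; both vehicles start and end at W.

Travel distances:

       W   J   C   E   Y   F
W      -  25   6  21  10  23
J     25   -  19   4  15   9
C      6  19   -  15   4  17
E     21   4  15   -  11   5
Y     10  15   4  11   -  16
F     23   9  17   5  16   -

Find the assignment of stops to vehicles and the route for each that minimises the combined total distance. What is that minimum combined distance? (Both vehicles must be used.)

Try each way of splitting the stops between the two vehicles (each non-empty) and, for each split, find the best tour for each vehicle:
  {J} + {C, E, Y, F}: 50 + 49 = 99
  {C} + {J, E, Y, F}: 12 + 57 = 69
  {J, C} + {E, Y, F}: 50 + 49 = 99
  {E} + {J, C, Y, F}: 42 + 57 = 99
  {J, E} + {C, Y, F}: 50 + 49 = 99
  {C, E} + {J, Y, F}: 42 + 57 = 99
  … (15 splits in total)
Best: vehicle 1 W → C → W = 12; vehicle 2 W → Y → J → E → F → W = 57; combined 69.

Minimum combined distance: 69.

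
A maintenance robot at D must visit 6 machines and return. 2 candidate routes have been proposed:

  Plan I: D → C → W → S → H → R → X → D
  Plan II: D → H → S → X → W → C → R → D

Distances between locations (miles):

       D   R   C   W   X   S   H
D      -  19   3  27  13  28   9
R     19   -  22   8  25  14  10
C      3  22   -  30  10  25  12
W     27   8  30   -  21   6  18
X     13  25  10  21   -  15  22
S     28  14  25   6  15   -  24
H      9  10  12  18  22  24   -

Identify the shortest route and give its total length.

111 miles — Plan I is the shortest.

Plan I: 3 + 30 + 6 + 24 + 10 + 25 + 13 = 111
Plan II: 9 + 24 + 15 + 21 + 30 + 22 + 19 = 140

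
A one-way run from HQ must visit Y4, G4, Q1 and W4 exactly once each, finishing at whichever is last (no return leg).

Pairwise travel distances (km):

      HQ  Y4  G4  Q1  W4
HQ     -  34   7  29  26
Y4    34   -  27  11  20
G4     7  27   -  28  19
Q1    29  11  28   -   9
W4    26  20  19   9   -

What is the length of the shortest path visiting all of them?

There are 4! = 24 possible orderings.
HQ→Y4→G4→Q1→W4: 34+27+28+9 = 98
HQ→Y4→G4→W4→Q1: 34+27+19+9 = 89
HQ→Y4→Q1→G4→W4: 34+11+28+19 = 92
HQ→Y4→Q1→W4→G4: 34+11+9+19 = 73
HQ→Y4→W4→G4→Q1: 34+20+19+28 = 101
HQ→Y4→W4→Q1→G4: 34+20+9+28 = 91
HQ→G4→Y4→Q1→W4: 7+27+11+9 = 54
HQ→G4→Y4→W4→Q1: 7+27+20+9 = 63
HQ→G4→Q1→Y4→W4: 7+28+11+20 = 66
HQ→G4→Q1→W4→Y4: 7+28+9+20 = 64
HQ→G4→W4→Y4→Q1: 7+19+20+11 = 57
HQ→G4→W4→Q1→Y4: 7+19+9+11 = 46
HQ→Q1→Y4→G4→W4: 29+11+27+19 = 86
HQ→Q1→Y4→W4→G4: 29+11+20+19 = 79
… (10 more)
The minimum is 46.
One shortest path: HQ → G4 → W4 → Q1 → Y4.

46 km — the minimum one-way total.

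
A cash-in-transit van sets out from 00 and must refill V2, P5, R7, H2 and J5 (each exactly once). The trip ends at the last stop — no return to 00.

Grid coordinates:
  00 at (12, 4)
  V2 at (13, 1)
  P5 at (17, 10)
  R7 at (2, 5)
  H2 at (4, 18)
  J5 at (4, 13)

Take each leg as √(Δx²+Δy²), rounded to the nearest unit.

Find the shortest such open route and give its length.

There are 5! = 120 possible orderings.
00 → V2 → P5 → R7 → H2 → J5: 3+10+16+13+5 = 47
00 → V2 → P5 → R7 → J5 → H2: 3+10+16+8+5 = 42
00 → V2 → P5 → H2 → R7 → J5: 3+10+15+13+8 = 49
00 → V2 → P5 → H2 → J5 → R7: 3+10+15+5+8 = 41
00 → V2 → P5 → J5 → R7 → H2: 3+10+13+8+13 = 47
00 → V2 → P5 → J5 → H2 → R7: 3+10+13+5+13 = 44
00 → V2 → R7 → P5 → H2 → J5: 3+12+16+15+5 = 51
00 → V2 → R7 → P5 → J5 → H2: 3+12+16+13+5 = 49
00 → V2 → R7 → H2 → P5 → J5: 3+12+13+15+13 = 56
00 → V2 → R7 → H2 → J5 → P5: 3+12+13+5+13 = 46
00 → V2 → R7 → J5 → P5 → H2: 3+12+8+13+15 = 51
00 → V2 → R7 → J5 → H2 → P5: 3+12+8+5+15 = 43
00 → V2 → H2 → P5 → R7 → J5: 3+19+15+16+8 = 61
00 → V2 → H2 → P5 → J5 → R7: 3+19+15+13+8 = 58
… (106 more)
The minimum is 41.
One shortest path: 00 → V2 → P5 → H2 → J5 → R7.

41 — the minimum one-way total.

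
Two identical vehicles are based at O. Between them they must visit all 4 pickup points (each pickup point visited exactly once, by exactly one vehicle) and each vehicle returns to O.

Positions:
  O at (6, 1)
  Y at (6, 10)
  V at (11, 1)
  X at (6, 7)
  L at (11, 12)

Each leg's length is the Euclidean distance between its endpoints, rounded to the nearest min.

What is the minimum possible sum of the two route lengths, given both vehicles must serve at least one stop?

Minimum combined distance: 36 min.

Try each way of splitting the stops between the two vehicles (each non-empty) and, for each split, find the best tour for each vehicle:
  {Y} + {V, X, L}: 18 + 29 = 47
  {V} + {Y, X, L}: 10 + 26 = 36
  {Y, V} + {X, L}: 24 + 25 = 49
  {X} + {Y, V, L}: 12 + 30 = 42
  {Y, X} + {V, L}: 18 + 28 = 46
  {V, X} + {Y, L}: 19 + 26 = 45
  … (7 splits in total)
Best: vehicle 1 O → V → O = 10; vehicle 2 O → X → Y → L → O = 26; combined 36.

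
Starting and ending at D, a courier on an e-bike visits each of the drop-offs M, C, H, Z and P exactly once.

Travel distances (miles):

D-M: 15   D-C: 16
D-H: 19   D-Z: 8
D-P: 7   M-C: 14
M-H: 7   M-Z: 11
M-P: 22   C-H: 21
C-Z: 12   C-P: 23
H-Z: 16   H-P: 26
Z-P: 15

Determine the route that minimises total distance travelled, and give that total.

74 miles — the shortest possible round trip.

With 5 stops there are 5!/2 = 60 distinct round trips (a route and its reverse cost the same).
D-M-C-H-Z-P-D: 15+14+21+16+15+7 = 88
D-M-C-H-P-Z-D: 15+14+21+26+15+8 = 99
D-M-C-Z-H-P-D: 15+14+12+16+26+7 = 90
D-M-C-Z-P-H-D: 15+14+12+15+26+19 = 101
D-M-C-P-H-Z-D: 15+14+23+26+16+8 = 102
D-M-C-P-Z-H-D: 15+14+23+15+16+19 = 102
D-M-H-C-Z-P-D: 15+7+21+12+15+7 = 77
D-M-H-C-P-Z-D: 15+7+21+23+15+8 = 89
D-M-H-Z-C-P-D: 15+7+16+12+23+7 = 80
D-M-H-Z-P-C-D: 15+7+16+15+23+16 = 92
D-M-H-P-C-Z-D: 15+7+26+23+12+8 = 91
D-M-H-P-Z-C-D: 15+7+26+15+12+16 = 91
D-M-Z-C-H-P-D: 15+11+12+21+26+7 = 92
D-M-Z-C-P-H-D: 15+11+12+23+26+19 = 106
… (46 more)
D-H-M-C-Z-P-D: 19+7+14+12+15+7 = 74  ← best
The minimum is 74.
One optimal route: D → H → M → C → Z → P → D (or its reverse).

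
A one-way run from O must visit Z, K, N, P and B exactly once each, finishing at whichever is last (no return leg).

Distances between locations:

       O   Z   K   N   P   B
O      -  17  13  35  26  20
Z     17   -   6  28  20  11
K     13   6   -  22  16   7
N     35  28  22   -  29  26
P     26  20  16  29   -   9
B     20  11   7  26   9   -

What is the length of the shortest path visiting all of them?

68 — the minimum one-way total.

There are 5! = 120 possible orderings.
O → Z → K → N → P → B: 17+6+22+29+9 = 83
O → Z → K → N → B → P: 17+6+22+26+9 = 80
O → Z → K → P → N → B: 17+6+16+29+26 = 94
O → Z → K → P → B → N: 17+6+16+9+26 = 74
O → Z → K → B → N → P: 17+6+7+26+29 = 85
O → Z → K → B → P → N: 17+6+7+9+29 = 68
O → Z → N → K → P → B: 17+28+22+16+9 = 92
O → Z → N → K → B → P: 17+28+22+7+9 = 83
O → Z → N → P → K → B: 17+28+29+16+7 = 97
O → Z → N → P → B → K: 17+28+29+9+7 = 90
O → Z → N → B → K → P: 17+28+26+7+16 = 94
O → Z → N → B → P → K: 17+28+26+9+16 = 96
O → Z → P → K → N → B: 17+20+16+22+26 = 101
O → Z → P → K → B → N: 17+20+16+7+26 = 86
… (106 more)
The minimum is 68.
One shortest path: O → Z → K → B → P → N.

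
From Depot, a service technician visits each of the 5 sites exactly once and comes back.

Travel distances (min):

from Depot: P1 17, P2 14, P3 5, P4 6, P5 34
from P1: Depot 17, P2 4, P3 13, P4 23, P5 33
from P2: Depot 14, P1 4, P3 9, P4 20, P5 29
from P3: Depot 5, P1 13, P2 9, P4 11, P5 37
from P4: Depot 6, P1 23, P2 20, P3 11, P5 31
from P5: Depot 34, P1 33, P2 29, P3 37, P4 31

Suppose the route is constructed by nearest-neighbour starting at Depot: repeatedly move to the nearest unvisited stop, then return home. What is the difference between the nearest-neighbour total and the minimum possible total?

18 min longer than the optimal tour.

Depot: P3=5, P4=6, P2=14, P1=17, P5=34 ⇒ P3
P3: P2=9, P4=11, P1=13, P5=37 ⇒ P2
P2: P1=4, P4=20, P5=29 ⇒ P1
P1: P4=23, P5=33 ⇒ P4
P4: P5=31 ⇒ P5
NN route Depot → P3 → P2 → P1 → P4 → P5 → Depot costs 106.
Optimal: Depot → P3 → P1 → P2 → P5 → P4 → Depot costs 88 (by enumerating all 60 distinct tours).
Excess = 106 − 88 = 18.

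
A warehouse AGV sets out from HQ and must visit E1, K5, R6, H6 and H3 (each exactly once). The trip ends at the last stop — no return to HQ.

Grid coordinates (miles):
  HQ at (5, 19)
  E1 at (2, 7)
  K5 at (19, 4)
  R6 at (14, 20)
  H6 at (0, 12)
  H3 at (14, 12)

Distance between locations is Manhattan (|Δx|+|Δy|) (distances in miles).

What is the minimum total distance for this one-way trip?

Shortest open route: 58 miles.

There are 5! = 120 possible orderings.
HQ → E1 → K5 → R6 → H6 → H3: 15+20+21+22+14 = 92
HQ → E1 → K5 → R6 → H3 → H6: 15+20+21+8+14 = 78
HQ → E1 → K5 → H6 → R6 → H3: 15+20+27+22+8 = 92
HQ → E1 → K5 → H6 → H3 → R6: 15+20+27+14+8 = 84
HQ → E1 → K5 → H3 → R6 → H6: 15+20+13+8+22 = 78
HQ → E1 → K5 → H3 → H6 → R6: 15+20+13+14+22 = 84
HQ → E1 → R6 → K5 → H6 → H3: 15+25+21+27+14 = 102
HQ → E1 → R6 → K5 → H3 → H6: 15+25+21+13+14 = 88
HQ → E1 → R6 → H6 → K5 → H3: 15+25+22+27+13 = 102
HQ → E1 → R6 → H6 → H3 → K5: 15+25+22+14+13 = 89
HQ → E1 → R6 → H3 → K5 → H6: 15+25+8+13+27 = 88
HQ → E1 → R6 → H3 → H6 → K5: 15+25+8+14+27 = 89
HQ → E1 → H6 → K5 → R6 → H3: 15+7+27+21+8 = 78
HQ → E1 → H6 → K5 → H3 → R6: 15+7+27+13+8 = 70
… (106 more)
HQ → R6 → H3 → K5 → E1 → H6: 10+8+13+20+7 = 58  ← best
The minimum is 58.
One shortest path: HQ → R6 → H3 → K5 → E1 → H6.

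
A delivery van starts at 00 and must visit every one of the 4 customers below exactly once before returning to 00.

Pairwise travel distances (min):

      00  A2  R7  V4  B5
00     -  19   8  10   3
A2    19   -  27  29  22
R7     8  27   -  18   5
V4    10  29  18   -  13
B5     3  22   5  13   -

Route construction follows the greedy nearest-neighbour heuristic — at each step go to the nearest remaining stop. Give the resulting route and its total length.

At 00 the remaining stops are B5 3, R7 8, V4 10, A2 19; go to B5.
At B5 the remaining stops are R7 5, V4 13, A2 22; go to R7.
At R7 the remaining stops are V4 18, A2 27; go to V4.
At V4 the remaining stops are A2 29; go to A2.
Return A2→00: 19.
Total = 3 + 5 + 18 + 29 + 19 = 74.

Nearest-neighbour total = 74 min; route 00 → B5 → R7 → V4 → A2 → 00.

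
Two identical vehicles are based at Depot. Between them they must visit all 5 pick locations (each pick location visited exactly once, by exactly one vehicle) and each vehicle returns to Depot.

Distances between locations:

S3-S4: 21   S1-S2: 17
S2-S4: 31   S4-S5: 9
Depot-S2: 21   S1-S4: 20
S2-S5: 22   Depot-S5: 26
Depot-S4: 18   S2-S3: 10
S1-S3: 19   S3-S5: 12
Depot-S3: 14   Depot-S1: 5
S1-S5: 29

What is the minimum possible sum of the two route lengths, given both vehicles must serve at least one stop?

There are 2^4 − 1 = 15 ways to divide the 5 stops into two non-empty groups. For each, the best each vehicle can do is its own shortest tour through its group:
  {S1} + {S2, S3, S4, S5}: 10 + 70 = 80
  {S2} + {S1, S3, S4, S5}: 42 + 60 = 102
  {S1, S2} + {S3, S4, S5}: 43 + 53 = 96
  {S3} + {S1, S2, S4, S5}: 28 + 71 = 99
  {S1, S3} + {S2, S4, S5}: 38 + 70 = 108
  {S2, S3} + {S1, S4, S5}: 45 + 60 = 105
  … (15 splits in total)
Best: vehicle 1 Depot → S1 → Depot = 10; vehicle 2 Depot → S2 → S3 → S5 → S4 → Depot = 70; combined 80.

80 — the smallest possible combined total.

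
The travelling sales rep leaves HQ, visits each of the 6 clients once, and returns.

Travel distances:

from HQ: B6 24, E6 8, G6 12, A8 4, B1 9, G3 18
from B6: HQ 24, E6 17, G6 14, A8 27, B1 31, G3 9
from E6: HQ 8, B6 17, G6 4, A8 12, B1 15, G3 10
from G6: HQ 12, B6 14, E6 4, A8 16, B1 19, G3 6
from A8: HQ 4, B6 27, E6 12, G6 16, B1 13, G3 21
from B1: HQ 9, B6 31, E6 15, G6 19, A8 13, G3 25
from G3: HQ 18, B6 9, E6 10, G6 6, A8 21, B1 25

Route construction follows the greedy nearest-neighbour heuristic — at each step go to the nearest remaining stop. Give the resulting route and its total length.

Total distance 75 via the nearest-neighbour route HQ → A8 → E6 → G6 → G3 → B6 → B1 → HQ.

HQ → [A8:4 / E6:8 / B1:9 / G6:12 / G3:18 / B6:24] → A8 (4)
A8 → [E6:12 / B1:13 / G6:16 / G3:21 / B6:27] → E6 (12)
E6 → [G6:4 / G3:10 / B1:15 / B6:17] → G6 (4)
G6 → [G3:6 / B6:14 / B1:19] → G3 (6)
G3 → [B6:9 / B1:25] → B6 (9)
B6 → [B1:31] → B1 (31)
Return B1→HQ: 9.
Total = 4 + 12 + 4 + 6 + 9 + 31 + 9 = 75.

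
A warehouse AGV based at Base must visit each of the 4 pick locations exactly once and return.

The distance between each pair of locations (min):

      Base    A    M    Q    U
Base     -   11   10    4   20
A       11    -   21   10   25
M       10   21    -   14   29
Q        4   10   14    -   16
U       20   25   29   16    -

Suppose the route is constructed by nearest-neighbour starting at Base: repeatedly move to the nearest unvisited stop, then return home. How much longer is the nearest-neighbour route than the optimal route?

Excess over optimum: 8 min.

From Base: Q=4, M=10, A=11, U=20 → choose Q (4).
From Q: A=10, M=14, U=16 → choose A (10).
From A: M=21, U=25 → choose M (21).
From M: U=29 → choose U (29).
NN route Base → Q → A → M → U → Base costs 84.
Optimal: Base → A → Q → U → M → Base costs 76 (by enumerating all 12 distinct tours).
Excess = 84 − 76 = 8.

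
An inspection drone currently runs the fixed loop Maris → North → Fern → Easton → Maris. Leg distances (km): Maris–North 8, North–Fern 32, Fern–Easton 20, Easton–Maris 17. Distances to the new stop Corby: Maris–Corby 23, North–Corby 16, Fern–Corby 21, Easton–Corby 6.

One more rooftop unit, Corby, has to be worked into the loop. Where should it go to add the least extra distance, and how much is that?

Minimum extra distance: 5 km, inserting Corby between North and Fern.

Insertion cost between consecutive stops i–j is d(i,Corby) + d(Corby,j) − d(i,j):
  between Maris and North: 23 + 16 − 8 = 31
  between North and Fern: 16 + 21 − 32 = 5
  between Fern and Easton: 21 + 6 − 20 = 7
  between Easton and Maris: 6 + 23 − 17 = 12
Cheapest insertion is between North and Fern, adding 5.
New total = 77 + 5 = 82.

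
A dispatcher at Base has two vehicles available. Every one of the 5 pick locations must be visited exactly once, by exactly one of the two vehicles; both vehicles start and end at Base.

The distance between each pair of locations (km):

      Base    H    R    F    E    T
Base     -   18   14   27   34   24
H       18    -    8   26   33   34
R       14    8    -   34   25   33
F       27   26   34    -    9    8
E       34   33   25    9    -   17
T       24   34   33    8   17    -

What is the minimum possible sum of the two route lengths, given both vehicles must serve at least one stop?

Try each way of splitting the stops between the two vehicles (each non-empty) and, for each split, find the best tour for each vehicle:
  {H} + {R, F, E, T}: 36 + 80 = 116
  {R} + {H, F, E, T}: 28 + 92 = 120
  {H, R} + {F, E, T}: 40 + 75 = 115
  {F} + {H, R, E, T}: 54 + 92 = 146
  {H, F} + {R, E, T}: 71 + 80 = 151
  {R, F} + {H, E, T}: 75 + 92 = 167
  … (15 splits in total)
Best: vehicle 1 Base → H → R → Base = 40; vehicle 2 Base → E → F → T → Base = 75; combined 115.

115 km — the smallest possible combined total.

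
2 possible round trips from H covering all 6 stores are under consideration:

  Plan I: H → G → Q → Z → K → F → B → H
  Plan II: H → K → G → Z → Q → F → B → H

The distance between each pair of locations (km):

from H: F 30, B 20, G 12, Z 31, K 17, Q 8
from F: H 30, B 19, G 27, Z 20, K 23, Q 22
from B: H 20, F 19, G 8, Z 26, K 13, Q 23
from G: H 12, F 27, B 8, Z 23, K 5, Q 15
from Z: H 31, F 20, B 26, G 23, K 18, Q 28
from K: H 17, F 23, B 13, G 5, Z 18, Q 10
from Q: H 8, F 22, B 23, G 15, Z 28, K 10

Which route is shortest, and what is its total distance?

Shortest is Plan II, total 134 km.

Plan I: 12 + 15 + 28 + 18 + 23 + 19 + 20 = 135
Plan II: 17 + 5 + 23 + 28 + 22 + 19 + 20 = 134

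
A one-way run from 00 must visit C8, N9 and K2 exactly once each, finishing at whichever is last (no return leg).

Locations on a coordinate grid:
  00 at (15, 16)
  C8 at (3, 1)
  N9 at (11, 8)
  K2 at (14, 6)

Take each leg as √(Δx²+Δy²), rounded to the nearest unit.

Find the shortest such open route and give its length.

Shortest open route: 25.

There are 3! = 6 possible orderings.
00→C8→N9→K2: 19+11+4 = 34
00→C8→K2→N9: 19+12+4 = 35
00→N9→C8→K2: 9+11+12 = 32
00→N9→K2→C8: 9+4+12 = 25
00→K2→C8→N9: 10+12+11 = 33
00→K2→N9→C8: 10+4+11 = 25
The minimum is 25.
One shortest path: 00 → N9 → K2 → C8.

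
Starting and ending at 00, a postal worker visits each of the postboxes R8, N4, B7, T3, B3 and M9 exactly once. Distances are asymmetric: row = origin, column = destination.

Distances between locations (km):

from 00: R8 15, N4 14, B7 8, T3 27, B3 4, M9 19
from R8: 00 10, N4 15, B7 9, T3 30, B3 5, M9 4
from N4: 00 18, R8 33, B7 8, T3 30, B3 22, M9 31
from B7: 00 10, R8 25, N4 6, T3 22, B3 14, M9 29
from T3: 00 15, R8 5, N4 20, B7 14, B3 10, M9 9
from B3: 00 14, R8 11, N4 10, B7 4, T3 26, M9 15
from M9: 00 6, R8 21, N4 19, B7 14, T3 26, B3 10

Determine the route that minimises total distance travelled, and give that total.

Minimum total distance: 59 km.

00→R8→N4→B7→T3→B3→M9→00: 15+15+8+22+10+15+6 = 91
00→R8→N4→B7→T3→M9→B3→00: 15+15+8+22+9+10+14 = 93
00→R8→N4→B7→B3→T3→M9→00: 15+15+8+14+26+9+6 = 93
00→R8→N4→B7→B3→M9→T3→00: 15+15+8+14+15+26+15 = 108
00→R8→N4→B7→M9→T3→B3→00: 15+15+8+29+26+10+14 = 117
00→R8→N4→B7→M9→B3→T3→00: 15+15+8+29+10+26+15 = 118
00→R8→N4→T3→B7→B3→M9→00: 15+15+30+14+14+15+6 = 109
00→R8→N4→T3→B7→M9→B3→00: 15+15+30+14+29+10+14 = 127
… (712 more)
00→B3→N4→B7→T3→R8→M9→00: 4+10+8+22+5+4+6 = 59  ← best
The minimum is 59.
One optimal route: 00 → B3 → N4 → B7 → T3 → R8 → M9 → 00.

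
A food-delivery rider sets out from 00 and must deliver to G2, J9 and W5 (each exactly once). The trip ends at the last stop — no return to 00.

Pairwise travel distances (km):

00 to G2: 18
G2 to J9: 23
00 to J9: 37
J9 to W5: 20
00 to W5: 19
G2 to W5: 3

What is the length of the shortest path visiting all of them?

41 km — the minimum one-way total.

There are 3! = 6 possible orderings.
00 → G2 → J9 → W5: 18+23+20 = 61
00 → G2 → W5 → J9: 18+3+20 = 41
00 → J9 → G2 → W5: 37+23+3 = 63
00 → J9 → W5 → G2: 37+20+3 = 60
00 → W5 → G2 → J9: 19+3+23 = 45
00 → W5 → J9 → G2: 19+20+23 = 62
The minimum is 41.
One shortest path: 00 → G2 → W5 → J9.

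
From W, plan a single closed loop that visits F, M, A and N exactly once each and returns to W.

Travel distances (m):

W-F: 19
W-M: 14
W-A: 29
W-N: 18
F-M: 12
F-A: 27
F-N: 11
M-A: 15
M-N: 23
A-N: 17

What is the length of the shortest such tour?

Minimum total distance: 76 m.

With 4 stops there are 4!/2 = 12 distinct round trips (a route and its reverse cost the same).
W-F-M-A-N-W: 19+12+15+17+18 = 81
W-F-M-N-A-W: 19+12+23+17+29 = 100
W-F-A-M-N-W: 19+27+15+23+18 = 102
W-F-A-N-M-W: 19+27+17+23+14 = 100
W-F-N-M-A-W: 19+11+23+15+29 = 97
W-F-N-A-M-W: 19+11+17+15+14 = 76
W-M-F-A-N-W: 14+12+27+17+18 = 88
W-M-F-N-A-W: 14+12+11+17+29 = 83
W-M-A-F-N-W: 14+15+27+11+18 = 85
W-M-N-F-A-W: 14+23+11+27+29 = 104
W-A-F-M-N-W: 29+27+12+23+18 = 109
W-A-M-F-N-W: 29+15+12+11+18 = 85
The minimum is 76.
One optimal route: W → F → N → A → M → W (or its reverse).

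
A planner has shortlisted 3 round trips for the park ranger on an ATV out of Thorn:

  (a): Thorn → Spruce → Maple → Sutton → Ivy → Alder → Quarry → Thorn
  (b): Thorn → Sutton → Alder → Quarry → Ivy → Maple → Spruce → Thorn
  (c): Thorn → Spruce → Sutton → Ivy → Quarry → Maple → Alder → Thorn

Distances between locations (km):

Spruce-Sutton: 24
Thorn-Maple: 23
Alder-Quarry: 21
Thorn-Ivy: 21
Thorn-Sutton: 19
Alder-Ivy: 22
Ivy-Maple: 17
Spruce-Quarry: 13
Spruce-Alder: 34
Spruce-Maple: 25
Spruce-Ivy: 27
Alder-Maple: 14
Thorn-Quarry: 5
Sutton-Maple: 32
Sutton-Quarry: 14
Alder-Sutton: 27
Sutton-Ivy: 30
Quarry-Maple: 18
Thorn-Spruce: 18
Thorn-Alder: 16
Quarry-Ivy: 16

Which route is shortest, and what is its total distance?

Shortest is (c), total 136 km.

(a): 18 + 25 + 32 + 30 + 22 + 21 + 5 = 153
(b): 19 + 27 + 21 + 16 + 17 + 25 + 18 = 143
(c): 18 + 24 + 30 + 16 + 18 + 14 + 16 = 136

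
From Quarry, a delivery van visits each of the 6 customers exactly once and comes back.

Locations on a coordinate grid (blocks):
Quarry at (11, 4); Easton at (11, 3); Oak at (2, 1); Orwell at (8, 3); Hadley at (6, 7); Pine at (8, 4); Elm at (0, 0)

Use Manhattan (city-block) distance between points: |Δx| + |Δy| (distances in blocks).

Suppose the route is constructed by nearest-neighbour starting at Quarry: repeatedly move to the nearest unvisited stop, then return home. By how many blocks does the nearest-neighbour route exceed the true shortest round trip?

Quarry: Easton=1, Pine=3, Orwell=4, Hadley=8, Oak=12, Elm=15 ⇒ Easton
Easton: Orwell=3, Pine=4, Hadley=9, Oak=11, Elm=14 ⇒ Orwell
Orwell: Pine=1, Hadley=6, Oak=8, Elm=11 ⇒ Pine
Pine: Hadley=5, Oak=9, Elm=12 ⇒ Hadley
Hadley: Oak=10, Elm=13 ⇒ Oak
Oak: Elm=3 ⇒ Elm
NN route Quarry → Easton → Orwell → Pine → Hadley → Oak → Elm → Quarry costs 38.
Optimal: Quarry → Easton → Orwell → Oak → Elm → Hadley → Pine → Quarry costs 36 (by enumerating all 360 distinct tours).
Excess = 38 − 36 = 2.

2 blocks longer than the optimal tour.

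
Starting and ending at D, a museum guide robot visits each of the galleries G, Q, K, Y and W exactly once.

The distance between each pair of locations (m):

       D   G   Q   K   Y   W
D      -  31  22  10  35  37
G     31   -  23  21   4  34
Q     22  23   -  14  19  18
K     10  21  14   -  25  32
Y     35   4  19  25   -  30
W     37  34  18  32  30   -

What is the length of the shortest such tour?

Shortest round trip = 105 m.

D - G - Q - K - Y - W - D: 31+23+14+25+30+37 = 160
D - G - Q - K - W - Y - D: 31+23+14+32+30+35 = 165
D - G - Q - Y - K - W - D: 31+23+19+25+32+37 = 167
D - G - Q - Y - W - K - D: 31+23+19+30+32+10 = 145
D - G - Q - W - K - Y - D: 31+23+18+32+25+35 = 164
D - G - Q - W - Y - K - D: 31+23+18+30+25+10 = 137
D - G - K - Q - Y - W - D: 31+21+14+19+30+37 = 152
D - G - K - Q - W - Y - D: 31+21+14+18+30+35 = 149
D - G - K - Y - Q - W - D: 31+21+25+19+18+37 = 151
D - G - K - Y - W - Q - D: 31+21+25+30+18+22 = 147
D - G - K - W - Q - Y - D: 31+21+32+18+19+35 = 156
D - G - K - W - Y - Q - D: 31+21+32+30+19+22 = 155
D - G - Y - Q - K - W - D: 31+4+19+14+32+37 = 137
D - G - Y - Q - W - K - D: 31+4+19+18+32+10 = 114
… (46 more)
D - Q - W - Y - G - K - D: 22+18+30+4+21+10 = 105  ← best
The minimum is 105.
One optimal route: D → Q → W → Y → G → K → D (or its reverse).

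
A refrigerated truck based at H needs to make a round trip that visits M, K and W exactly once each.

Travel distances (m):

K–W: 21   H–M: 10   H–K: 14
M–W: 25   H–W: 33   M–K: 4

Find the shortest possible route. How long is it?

Minimum total distance: 68 m.

There are 3 distinct closed tours to check (reversals are equivalent).
H→M→K→W→H: 10+4+21+33 = 68
H→M→W→K→H: 10+25+21+14 = 70
H→K→M→W→H: 14+4+25+33 = 76
The minimum is 68.
One optimal route: H → M → K → W → H (or its reverse).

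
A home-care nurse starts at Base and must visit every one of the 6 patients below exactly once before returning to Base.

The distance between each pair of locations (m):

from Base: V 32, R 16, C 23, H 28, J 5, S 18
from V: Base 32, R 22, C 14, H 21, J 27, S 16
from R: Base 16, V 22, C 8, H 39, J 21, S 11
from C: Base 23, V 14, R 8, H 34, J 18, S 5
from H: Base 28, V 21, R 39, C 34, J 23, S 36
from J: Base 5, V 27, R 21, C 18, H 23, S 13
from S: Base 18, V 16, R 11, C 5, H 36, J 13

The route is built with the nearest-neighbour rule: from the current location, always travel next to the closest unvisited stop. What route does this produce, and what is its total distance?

102 m along Base → J → S → C → R → V → H → Base.

Base → [J:5 / R:16 / S:18 / C:23 / H:28 / V:32] → J (5)
J → [S:13 / C:18 / R:21 / H:23 / V:27] → S (13)
S → [C:5 / R:11 / V:16 / H:36] → C (5)
C → [R:8 / V:14 / H:34] → R (8)
R → [V:22 / H:39] → V (22)
V → [H:21] → H (21)
Return H→Base: 28.
Total = 5 + 13 + 5 + 8 + 22 + 21 + 28 = 102.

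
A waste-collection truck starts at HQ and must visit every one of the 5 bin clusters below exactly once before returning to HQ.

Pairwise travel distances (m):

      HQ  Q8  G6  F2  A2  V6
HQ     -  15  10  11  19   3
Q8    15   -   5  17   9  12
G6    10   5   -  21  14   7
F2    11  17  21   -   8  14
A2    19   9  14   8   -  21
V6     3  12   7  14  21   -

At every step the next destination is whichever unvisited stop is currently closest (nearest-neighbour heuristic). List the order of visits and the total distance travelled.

At HQ the remaining stops are V6 3, G6 10, F2 11, Q8 15, A2 19; go to V6.
At V6 the remaining stops are G6 7, Q8 12, F2 14, A2 21; go to G6.
At G6 the remaining stops are Q8 5, A2 14, F2 21; go to Q8.
At Q8 the remaining stops are A2 9, F2 17; go to A2.
At A2 the remaining stops are F2 8; go to F2.
Return F2→HQ: 11.
Total = 3 + 7 + 5 + 9 + 8 + 11 = 43.

43 m along HQ → V6 → G6 → Q8 → A2 → F2 → HQ.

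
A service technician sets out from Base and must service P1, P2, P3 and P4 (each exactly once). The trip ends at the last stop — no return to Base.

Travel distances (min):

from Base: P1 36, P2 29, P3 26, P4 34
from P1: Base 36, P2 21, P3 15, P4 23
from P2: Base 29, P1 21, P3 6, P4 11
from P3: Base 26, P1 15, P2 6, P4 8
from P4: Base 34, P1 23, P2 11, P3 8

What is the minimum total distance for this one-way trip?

63 min — the minimum one-way total.

There are 4! = 24 possible orderings.
Base - P1 - P2 - P3 - P4: 36+21+6+8 = 71
Base - P1 - P2 - P4 - P3: 36+21+11+8 = 76
Base - P1 - P3 - P2 - P4: 36+15+6+11 = 68
Base - P1 - P3 - P4 - P2: 36+15+8+11 = 70
Base - P1 - P4 - P2 - P3: 36+23+11+6 = 76
Base - P1 - P4 - P3 - P2: 36+23+8+6 = 73
Base - P2 - P1 - P3 - P4: 29+21+15+8 = 73
Base - P2 - P1 - P4 - P3: 29+21+23+8 = 81
Base - P2 - P3 - P1 - P4: 29+6+15+23 = 73
Base - P2 - P3 - P4 - P1: 29+6+8+23 = 66
Base - P2 - P4 - P1 - P3: 29+11+23+15 = 78
Base - P2 - P4 - P3 - P1: 29+11+8+15 = 63
Base - P3 - P1 - P2 - P4: 26+15+21+11 = 73
Base - P3 - P1 - P4 - P2: 26+15+23+11 = 75
… (10 more)
The minimum is 63.
One shortest path: Base → P2 → P4 → P3 → P1.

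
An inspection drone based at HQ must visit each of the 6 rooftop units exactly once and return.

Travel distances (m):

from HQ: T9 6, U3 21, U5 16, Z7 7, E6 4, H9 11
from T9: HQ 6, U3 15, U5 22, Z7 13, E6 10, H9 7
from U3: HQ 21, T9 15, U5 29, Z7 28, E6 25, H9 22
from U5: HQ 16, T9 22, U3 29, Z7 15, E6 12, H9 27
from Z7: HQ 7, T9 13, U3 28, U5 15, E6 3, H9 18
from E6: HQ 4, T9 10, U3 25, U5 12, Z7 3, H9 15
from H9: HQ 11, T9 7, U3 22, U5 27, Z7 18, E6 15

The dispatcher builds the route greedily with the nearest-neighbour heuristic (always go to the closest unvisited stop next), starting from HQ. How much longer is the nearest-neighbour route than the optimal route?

From HQ: E6=4, T9=6, Z7=7, H9=11, U5=16, U3=21 → choose E6 (4).
From E6: Z7=3, T9=10, U5=12, H9=15, U3=25 → choose Z7 (3).
From Z7: T9=13, U5=15, H9=18, U3=28 → choose T9 (13).
From T9: H9=7, U3=15, U5=22 → choose H9 (7).
From H9: U3=22, U5=27 → choose U3 (22).
From U3: U5=29 → choose U5 (29).
NN route HQ → E6 → Z7 → T9 → H9 → U3 → U5 → HQ costs 94.
Optimal: HQ → Z7 → E6 → U5 → U3 → T9 → H9 → HQ costs 84 (by enumerating all 360 distinct tours).
Excess = 94 − 84 = 10.

The nearest-neighbour route is 10 m longer than optimal.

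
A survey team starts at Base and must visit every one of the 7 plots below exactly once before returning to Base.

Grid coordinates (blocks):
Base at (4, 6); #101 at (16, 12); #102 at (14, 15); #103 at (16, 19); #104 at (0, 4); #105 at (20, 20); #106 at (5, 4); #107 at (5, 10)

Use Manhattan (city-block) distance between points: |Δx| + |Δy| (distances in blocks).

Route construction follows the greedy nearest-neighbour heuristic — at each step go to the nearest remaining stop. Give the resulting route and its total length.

78 blocks along Base → #106 → #104 → #107 → #101 → #102 → #103 → #105 → Base.

From Base: distances to unvisited — #106=3, #107=5, #104=6, #101=18, #102=19, #103=25, #105=30. Nearest is #106 (3).
From #106: distances to unvisited — #104=5, #107=6, #101=19, #102=20, #103=26, #105=31. Nearest is #104 (5).
From #104: distances to unvisited — #107=11, #101=24, #102=25, #103=31, #105=36. Nearest is #107 (11).
From #107: distances to unvisited — #101=13, #102=14, #103=20, #105=25. Nearest is #101 (13).
From #101: distances to unvisited — #102=5, #103=7, #105=12. Nearest is #102 (5).
From #102: distances to unvisited — #103=6, #105=11. Nearest is #103 (6).
From #103: distances to unvisited — #105=5. Nearest is #105 (5).
Return #105→Base: 30.
Total = 3 + 5 + 11 + 13 + 5 + 6 + 5 + 30 = 78.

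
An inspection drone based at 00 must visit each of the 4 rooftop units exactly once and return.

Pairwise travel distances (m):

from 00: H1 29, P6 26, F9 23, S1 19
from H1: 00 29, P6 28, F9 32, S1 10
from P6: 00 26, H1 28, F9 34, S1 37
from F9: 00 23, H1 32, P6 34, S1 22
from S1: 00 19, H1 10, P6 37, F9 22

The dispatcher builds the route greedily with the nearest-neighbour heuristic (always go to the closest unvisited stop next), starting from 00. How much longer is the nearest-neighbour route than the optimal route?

Excess over optimum: 5 m.

From 00: S1=19, F9=23, P6=26, H1=29 → choose S1 (19).
From S1: H1=10, F9=22, P6=37 → choose H1 (10).
From H1: P6=28, F9=32 → choose P6 (28).
From P6: F9=34 → choose F9 (34).
NN route 00 → S1 → H1 → P6 → F9 → 00 costs 114.
Optimal: 00 → P6 → H1 → S1 → F9 → 00 costs 109 (by enumerating all 12 distinct tours).
Excess = 114 − 109 = 5.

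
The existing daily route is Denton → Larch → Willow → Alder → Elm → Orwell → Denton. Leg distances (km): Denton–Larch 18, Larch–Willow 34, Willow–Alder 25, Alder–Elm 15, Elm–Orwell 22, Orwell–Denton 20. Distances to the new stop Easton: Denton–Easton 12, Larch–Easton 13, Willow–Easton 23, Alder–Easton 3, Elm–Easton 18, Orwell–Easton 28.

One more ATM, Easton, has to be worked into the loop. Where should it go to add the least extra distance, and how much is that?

Insertion cost between consecutive stops i–j is d(i,Easton) + d(Easton,j) − d(i,j):
  between Denton and Larch: 12 + 13 − 18 = 7
  between Larch and Willow: 13 + 23 − 34 = 2
  between Willow and Alder: 23 + 3 − 25 = 1
  between Alder and Elm: 3 + 18 − 15 = 6
  between Elm and Orwell: 18 + 28 − 22 = 24
  between Orwell and Denton: 28 + 12 − 20 = 20
Cheapest insertion is between Willow and Alder, adding 1.
New total = 134 + 1 = 135.

+1 km — insert Easton between Willow and Alder.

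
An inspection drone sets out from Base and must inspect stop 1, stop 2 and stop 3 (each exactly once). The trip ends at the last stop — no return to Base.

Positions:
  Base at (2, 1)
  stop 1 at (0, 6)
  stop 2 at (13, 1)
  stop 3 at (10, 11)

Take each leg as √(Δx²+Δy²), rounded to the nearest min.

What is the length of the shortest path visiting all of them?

Minimum one-way distance = 26 min.

There are 3! = 6 possible orderings.
Base → stop 1 → stop 2 → stop 3: 5+14+10 = 29
Base → stop 1 → stop 3 → stop 2: 5+11+10 = 26
Base → stop 2 → stop 1 → stop 3: 11+14+11 = 36
Base → stop 2 → stop 3 → stop 1: 11+10+11 = 32
Base → stop 3 → stop 1 → stop 2: 13+11+14 = 38
Base → stop 3 → stop 2 → stop 1: 13+10+14 = 37
The minimum is 26.
One shortest path: Base → stop 1 → stop 3 → stop 2.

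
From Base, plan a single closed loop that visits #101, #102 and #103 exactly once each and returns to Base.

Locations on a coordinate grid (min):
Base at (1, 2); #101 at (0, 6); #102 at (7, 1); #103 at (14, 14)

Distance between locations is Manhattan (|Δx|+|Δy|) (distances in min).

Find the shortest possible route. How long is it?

There are 3 distinct closed tours to check (reversals are equivalent).
Base → #101 → #102 → #103 → Base: 5+12+20+25 = 62
Base → #101 → #103 → #102 → Base: 5+22+20+7 = 54
Base → #102 → #101 → #103 → Base: 7+12+22+25 = 66
The minimum is 54.
One optimal route: Base → #101 → #103 → #102 → Base (or its reverse).

Minimum total distance: 54 min.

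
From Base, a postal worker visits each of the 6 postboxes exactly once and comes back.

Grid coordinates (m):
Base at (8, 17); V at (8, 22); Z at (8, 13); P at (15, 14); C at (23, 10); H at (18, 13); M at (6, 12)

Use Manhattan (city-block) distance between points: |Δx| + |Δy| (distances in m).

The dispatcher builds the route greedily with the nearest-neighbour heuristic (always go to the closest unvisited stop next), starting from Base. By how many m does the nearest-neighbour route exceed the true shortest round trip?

Base: Z=4, V=5, M=7, P=10, H=14, C=22 ⇒ Z
Z: M=3, P=8, V=9, H=10, C=18 ⇒ M
M: P=11, V=12, H=13, C=19 ⇒ P
P: H=4, C=12, V=15 ⇒ H
H: C=8, V=19 ⇒ C
C: V=27 ⇒ V
NN route Base → Z → M → P → H → C → V → Base costs 62.
Optimal: Base → V → Z → M → C → H → P → Base costs 58 (by enumerating all 360 distinct tours).
Excess = 62 − 58 = 4.

The nearest-neighbour route is 4 m longer than optimal.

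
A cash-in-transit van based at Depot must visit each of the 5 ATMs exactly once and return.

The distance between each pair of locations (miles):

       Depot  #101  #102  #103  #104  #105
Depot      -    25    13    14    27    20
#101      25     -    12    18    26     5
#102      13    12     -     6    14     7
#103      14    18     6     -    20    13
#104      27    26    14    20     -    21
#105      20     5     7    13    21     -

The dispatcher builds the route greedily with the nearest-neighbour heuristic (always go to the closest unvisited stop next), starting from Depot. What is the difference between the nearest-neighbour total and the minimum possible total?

Excess over optimum: 5 miles.

Depot: #102=13, #103=14, #105=20, #101=25, #104=27 ⇒ #102
#102: #103=6, #105=7, #101=12, #104=14 ⇒ #103
#103: #105=13, #101=18, #104=20 ⇒ #105
#105: #101=5, #104=21 ⇒ #101
#101: #104=26 ⇒ #104
NN route Depot → #102 → #103 → #105 → #101 → #104 → Depot costs 90.
Optimal: Depot → #101 → #105 → #102 → #104 → #103 → Depot costs 85 (by enumerating all 60 distinct tours).
Excess = 90 − 85 = 5.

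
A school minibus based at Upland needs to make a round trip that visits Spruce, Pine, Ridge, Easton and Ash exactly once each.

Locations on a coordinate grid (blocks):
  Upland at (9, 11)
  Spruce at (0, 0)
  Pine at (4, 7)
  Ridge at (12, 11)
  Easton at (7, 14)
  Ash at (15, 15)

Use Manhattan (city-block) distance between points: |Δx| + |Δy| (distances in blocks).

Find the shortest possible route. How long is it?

There are 60 distinct closed tours to check (reversals are equivalent).
Upland - Spruce - Pine - Ridge - Easton - Ash - Upland: 20+11+12+8+9+10 = 70
Upland - Spruce - Pine - Ridge - Ash - Easton - Upland: 20+11+12+7+9+5 = 64
Upland - Spruce - Pine - Easton - Ridge - Ash - Upland: 20+11+10+8+7+10 = 66
Upland - Spruce - Pine - Easton - Ash - Ridge - Upland: 20+11+10+9+7+3 = 60
Upland - Spruce - Pine - Ash - Ridge - Easton - Upland: 20+11+19+7+8+5 = 70
Upland - Spruce - Pine - Ash - Easton - Ridge - Upland: 20+11+19+9+8+3 = 70
Upland - Spruce - Ridge - Pine - Easton - Ash - Upland: 20+23+12+10+9+10 = 84
Upland - Spruce - Ridge - Pine - Ash - Easton - Upland: 20+23+12+19+9+5 = 88
Upland - Spruce - Ridge - Easton - Pine - Ash - Upland: 20+23+8+10+19+10 = 90
Upland - Spruce - Ridge - Easton - Ash - Pine - Upland: 20+23+8+9+19+9 = 88
Upland - Spruce - Ridge - Ash - Pine - Easton - Upland: 20+23+7+19+10+5 = 84
Upland - Spruce - Ridge - Ash - Easton - Pine - Upland: 20+23+7+9+10+9 = 78
Upland - Spruce - Easton - Pine - Ridge - Ash - Upland: 20+21+10+12+7+10 = 80
Upland - Spruce - Easton - Pine - Ash - Ridge - Upland: 20+21+10+19+7+3 = 80
… (46 more)
The minimum is 60.
One optimal route: Upland → Spruce → Pine → Easton → Ash → Ridge → Upland (or its reverse).

Shortest round trip = 60 blocks.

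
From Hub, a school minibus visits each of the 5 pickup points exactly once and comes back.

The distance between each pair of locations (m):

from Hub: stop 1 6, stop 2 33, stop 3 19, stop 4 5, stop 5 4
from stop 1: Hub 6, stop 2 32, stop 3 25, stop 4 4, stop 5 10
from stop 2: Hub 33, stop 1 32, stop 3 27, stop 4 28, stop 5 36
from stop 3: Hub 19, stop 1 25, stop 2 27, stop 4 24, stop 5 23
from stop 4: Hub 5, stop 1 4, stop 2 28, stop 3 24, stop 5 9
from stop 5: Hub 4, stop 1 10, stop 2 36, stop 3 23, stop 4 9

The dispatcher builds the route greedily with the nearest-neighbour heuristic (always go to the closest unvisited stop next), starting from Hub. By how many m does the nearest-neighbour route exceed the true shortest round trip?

10 m longer than the optimal tour.

Hub: stop 5=4, stop 4=5, stop 1=6, stop 3=19, stop 2=33 ⇒ stop 5
stop 5: stop 4=9, stop 1=10, stop 3=23, stop 2=36 ⇒ stop 4
stop 4: stop 1=4, stop 3=24, stop 2=28 ⇒ stop 1
stop 1: stop 3=25, stop 2=32 ⇒ stop 3
stop 3: stop 2=27 ⇒ stop 2
NN route Hub → stop 5 → stop 4 → stop 1 → stop 3 → stop 2 → Hub costs 102.
Optimal: Hub → stop 1 → stop 4 → stop 2 → stop 3 → stop 5 → Hub costs 92 (by enumerating all 60 distinct tours).
Excess = 102 − 92 = 10.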